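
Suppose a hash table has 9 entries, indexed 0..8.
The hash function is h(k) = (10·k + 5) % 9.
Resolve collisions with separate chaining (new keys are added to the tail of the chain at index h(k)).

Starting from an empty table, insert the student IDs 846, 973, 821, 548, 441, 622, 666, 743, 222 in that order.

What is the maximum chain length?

Insert 846: h=5, bucket 5 empty -> new chain.
Insert 973: h=6, bucket 6 empty -> new chain.
Insert 821: h=7, bucket 7 empty -> new chain.
Insert 548: h=4, bucket 4 empty -> new chain.
Insert 441: h=5, bucket 5 nonempty -> append to chain.
Insert 622: h=6, bucket 6 nonempty -> append to chain.
Insert 666: h=5, bucket 5 nonempty -> append to chain.
Insert 743: h=1, bucket 1 empty -> new chain.
Insert 222: h=2, bucket 2 empty -> new chain.
Final buckets:
0: -
1: 743
2: 222
3: -
4: 548
5: 846 -> 441 -> 666
6: 973 -> 622
7: 821
8: -

3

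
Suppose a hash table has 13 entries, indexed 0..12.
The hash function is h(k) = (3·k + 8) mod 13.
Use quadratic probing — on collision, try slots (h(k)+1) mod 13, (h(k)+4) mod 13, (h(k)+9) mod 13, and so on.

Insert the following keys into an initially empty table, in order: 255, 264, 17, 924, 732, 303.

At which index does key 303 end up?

Insert 255: h=6, slot 6 empty => index 6.
Insert 264: h=7, slot 7 empty => index 7.
Insert 17: h=7, slot 7 occupied => index 8.
Insert 924: h=11, slot 11 empty => index 11.
Insert 732: h=7, slots 7,8,11 occupied => index 3.
Insert 303: h=7, slots 7,8,11,3 occupied => index 10.
Table: [∅, ∅, ∅, 732, ∅, ∅, 255, 264, 17, ∅, 303, 924, ∅]

10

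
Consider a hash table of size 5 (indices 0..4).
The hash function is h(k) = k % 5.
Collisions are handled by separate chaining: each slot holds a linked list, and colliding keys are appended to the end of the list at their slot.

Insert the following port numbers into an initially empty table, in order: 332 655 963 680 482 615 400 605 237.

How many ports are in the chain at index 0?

332 -> bucket 2
655 -> bucket 0
963 -> bucket 3
680 -> bucket 0 (collision)
482 -> bucket 2 (collision)
615 -> bucket 0 (collision)
400 -> bucket 0 (collision)
605 -> bucket 0 (collision)
237 -> bucket 2 (collision)
Final buckets:
0: 655 -> 680 -> 615 -> 400 -> 605
1: —
2: 332 -> 482 -> 237
3: 963
4: —

5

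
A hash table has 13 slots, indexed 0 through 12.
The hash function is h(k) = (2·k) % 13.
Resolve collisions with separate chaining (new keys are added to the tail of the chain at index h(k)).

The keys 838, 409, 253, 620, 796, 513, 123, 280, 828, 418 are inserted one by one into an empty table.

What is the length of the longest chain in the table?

838 → bucket 12
409 → bucket 12 (collision)
253 → bucket 12 (collision)
620 → bucket 5
796 → bucket 6
513 → bucket 12 (collision)
123 → bucket 12 (collision)
280 → bucket 1
828 → bucket 5 (collision)
418 → bucket 4
Final buckets:
0: ∅
1: 280
2: ∅
3: ∅
4: 418
5: 620 -> 828
6: 796
7: ∅
8: ∅
9: ∅
10: ∅
11: ∅
12: 838 -> 409 -> 253 -> 513 -> 123

5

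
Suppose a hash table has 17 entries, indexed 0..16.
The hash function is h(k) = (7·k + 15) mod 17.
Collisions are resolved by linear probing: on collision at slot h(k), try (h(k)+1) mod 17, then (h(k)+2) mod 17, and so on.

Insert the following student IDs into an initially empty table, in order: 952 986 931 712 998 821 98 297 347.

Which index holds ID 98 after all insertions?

Insert 952: h=15, slot 15 empty => index 15.
Insert 986: h=15, slot 15 occupied => index 16.
Insert 931: h=4, slot 4 empty => index 4.
Insert 712: h=1, slot 1 empty => index 1.
Insert 998: h=14, slot 14 empty => index 14.
Insert 821: h=16, slot 16 occupied => index 0.
Insert 98: h=4, slot 4 occupied => index 5.
Insert 297: h=3, slot 3 empty => index 3.
Insert 347: h=13, slot 13 empty => index 13.
Table: [821, 712, _, 297, 931, 98, _, _, _, _, _, _, _, 347, 998, 952, 986]

5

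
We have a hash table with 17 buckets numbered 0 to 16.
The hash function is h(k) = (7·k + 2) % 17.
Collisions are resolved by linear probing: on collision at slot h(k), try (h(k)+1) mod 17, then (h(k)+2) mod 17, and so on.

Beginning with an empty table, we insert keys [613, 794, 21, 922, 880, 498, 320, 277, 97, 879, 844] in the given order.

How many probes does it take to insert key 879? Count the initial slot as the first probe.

613 hashes to 9; slot 9 is free => place at 9.
794 hashes to 1; slot 1 is free => place at 1.
21 hashes to 13; slot 13 is free => place at 13.
922 hashes to 13; 13 taken => place at 14.
880 hashes to 8; slot 8 is free => place at 8.
498 hashes to 3; slot 3 is free => place at 3.
320 hashes to 15; slot 15 is free => place at 15.
277 hashes to 3; 3 taken => place at 4.
97 hashes to 1; 1 taken => place at 2.
879 hashes to 1; 1,2,3,4 taken => place at 5.
844 hashes to 11; slot 11 is free => place at 11.
Table: [_, 794, 97, 498, 277, 879, _, _, 880, 613, _, 844, _, 21, 922, 320, _]

5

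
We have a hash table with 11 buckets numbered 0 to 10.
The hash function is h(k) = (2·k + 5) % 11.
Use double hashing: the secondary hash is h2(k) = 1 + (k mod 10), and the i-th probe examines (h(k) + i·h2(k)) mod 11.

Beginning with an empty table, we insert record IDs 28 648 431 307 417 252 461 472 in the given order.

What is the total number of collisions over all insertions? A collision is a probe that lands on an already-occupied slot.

11

28: h=6 => slot 6
648: h=3 => slot 3
431: h=9 => slot 9
307: h=3, h2=8, probe 3,0 => slot 0
417: h=3, h2=8, probe 3,0,8 => slot 8
252: h=3, h2=3, probe 3,6,9,1 => slot 1
461: h=3, h2=2, probe 3,5 => slot 5
472: h=3, h2=3, probe 3,6,9,1,4 => slot 4
Table: [307, 252, —, 648, 472, 461, 28, —, 417, 431, —]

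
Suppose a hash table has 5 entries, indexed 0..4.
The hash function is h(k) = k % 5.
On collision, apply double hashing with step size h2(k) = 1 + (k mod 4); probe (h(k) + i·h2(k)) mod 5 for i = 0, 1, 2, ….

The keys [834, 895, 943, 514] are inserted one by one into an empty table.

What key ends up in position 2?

514

834 hashes to 4; slot 4 is free → place at 4.
895 hashes to 0; slot 0 is free → place at 0.
943 hashes to 3; slot 3 is free → place at 3.
514 hashes to 4, h2=3; 4 taken → place at 2.
Table: [895, —, 514, 943, 834]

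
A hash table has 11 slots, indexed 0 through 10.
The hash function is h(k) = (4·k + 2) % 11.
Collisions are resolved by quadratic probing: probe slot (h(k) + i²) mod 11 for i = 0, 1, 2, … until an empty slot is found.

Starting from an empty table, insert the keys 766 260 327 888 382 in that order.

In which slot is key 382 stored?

766: h=8 => slot 8
260: h=8, probe 8,9 => slot 9
327: h=1 => slot 1
888: h=1, probe 1,2 => slot 2
382: h=1, probe 1,2,5 => slot 5
Table: [—, 327, 888, —, —, 382, —, —, 766, 260, —]

5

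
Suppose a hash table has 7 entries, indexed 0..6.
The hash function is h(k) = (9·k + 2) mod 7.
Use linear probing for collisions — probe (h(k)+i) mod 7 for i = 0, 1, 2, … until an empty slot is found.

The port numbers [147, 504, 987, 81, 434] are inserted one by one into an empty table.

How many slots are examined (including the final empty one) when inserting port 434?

5

Insert 147: h=2, slot 2 empty -> index 2.
Insert 504: h=2, slot 2 occupied -> index 3.
Insert 987: h=2, slots 2,3 occupied -> index 4.
Insert 81: h=3, slots 3,4 occupied -> index 5.
Insert 434: h=2, slots 2,3,4,5 occupied -> index 6.
Table: [., ., 147, 504, 987, 81, 434]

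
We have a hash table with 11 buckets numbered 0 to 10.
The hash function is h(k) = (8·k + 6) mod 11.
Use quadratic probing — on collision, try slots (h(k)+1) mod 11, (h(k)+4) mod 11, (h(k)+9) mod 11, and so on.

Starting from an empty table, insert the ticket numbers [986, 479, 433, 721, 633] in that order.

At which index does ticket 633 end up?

3

986: h=7 => slot 7
479: h=10 => slot 10
433: h=5 => slot 5
721: h=10, probe 10,0 => slot 0
633: h=10, probe 10,0,3 => slot 3
Table: [721, _, _, 633, _, 433, _, 986, _, _, 479]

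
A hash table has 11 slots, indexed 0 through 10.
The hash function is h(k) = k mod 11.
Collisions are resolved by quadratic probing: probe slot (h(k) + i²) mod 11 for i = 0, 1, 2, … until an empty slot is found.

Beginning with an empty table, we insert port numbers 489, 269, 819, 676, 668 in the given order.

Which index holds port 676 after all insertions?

Insert 489: h=5, slot 5 empty -> index 5.
Insert 269: h=5, slot 5 occupied -> index 6.
Insert 819: h=5, slots 5,6 occupied -> index 9.
Insert 676: h=5, slots 5,6,9 occupied -> index 3.
Insert 668: h=8, slot 8 empty -> index 8.
Table: [_, _, _, 676, _, 489, 269, _, 668, 819, _]

3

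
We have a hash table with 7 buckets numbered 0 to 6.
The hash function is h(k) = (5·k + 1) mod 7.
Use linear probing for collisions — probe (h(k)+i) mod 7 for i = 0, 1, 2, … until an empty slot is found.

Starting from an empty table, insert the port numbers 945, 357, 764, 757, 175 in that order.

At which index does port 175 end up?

3

945 hashes to 1; slot 1 is free → place at 1.
357 hashes to 1; 1 taken → place at 2.
764 hashes to 6; slot 6 is free → place at 6.
757 hashes to 6; 6 taken → place at 0.
175 hashes to 1; 1,2 taken → place at 3.
Table: [757, 945, 357, 175, -, -, 764]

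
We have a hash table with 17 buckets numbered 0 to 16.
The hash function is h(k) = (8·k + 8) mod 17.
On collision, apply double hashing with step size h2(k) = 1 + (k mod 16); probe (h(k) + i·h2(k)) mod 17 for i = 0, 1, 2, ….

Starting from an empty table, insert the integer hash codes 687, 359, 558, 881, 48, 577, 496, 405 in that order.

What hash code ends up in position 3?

687 hashes to 13; slot 13 is free → place at 13.
359 hashes to 7; slot 7 is free → place at 7.
558 hashes to 1; slot 1 is free → place at 1.
881 hashes to 1, h2=2; 1 taken → place at 3.
48 hashes to 1, h2=1; 1 taken → place at 2.
577 hashes to 0; slot 0 is free → place at 0.
496 hashes to 15; slot 15 is free → place at 15.
405 hashes to 1, h2=6; 1,7,13,2 taken → place at 8.
Table: [577, 558, 48, 881, —, —, —, 359, 405, —, —, —, —, 687, —, 496, —]

881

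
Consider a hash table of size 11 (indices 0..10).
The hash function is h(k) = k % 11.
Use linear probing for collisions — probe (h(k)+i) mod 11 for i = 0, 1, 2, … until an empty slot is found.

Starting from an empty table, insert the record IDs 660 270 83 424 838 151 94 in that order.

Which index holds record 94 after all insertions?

660: h=0 => slot 0
270: h=6 => slot 6
83: h=6, probe 6,7 => slot 7
424: h=6, probe 6,7,8 => slot 8
838: h=2 => slot 2
151: h=8, probe 8,9 => slot 9
94: h=6, probe 6,7,8,9,10 => slot 10
Table: [660, _, 838, _, _, _, 270, 83, 424, 151, 94]

10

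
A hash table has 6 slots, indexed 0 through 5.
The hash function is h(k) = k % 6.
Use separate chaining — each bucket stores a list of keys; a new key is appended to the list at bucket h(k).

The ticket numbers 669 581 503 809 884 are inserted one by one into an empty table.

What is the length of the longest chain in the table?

669 -> bucket 3
581 -> bucket 5
503 -> bucket 5 (collision)
809 -> bucket 5 (collision)
884 -> bucket 2
Final buckets:
0: -
1: -
2: 884
3: 669
4: -
5: 581 -> 503 -> 809

3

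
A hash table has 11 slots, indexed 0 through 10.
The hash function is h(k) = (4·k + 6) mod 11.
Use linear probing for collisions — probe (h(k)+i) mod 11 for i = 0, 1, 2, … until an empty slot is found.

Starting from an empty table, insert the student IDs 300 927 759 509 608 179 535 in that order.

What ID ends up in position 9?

300 hashes to 7; slot 7 is free => place at 7.
927 hashes to 7; 7 taken => place at 8.
759 hashes to 6; slot 6 is free => place at 6.
509 hashes to 7; 7,8 taken => place at 9.
608 hashes to 7; 7,8,9 taken => place at 10.
179 hashes to 7; 7,8,9,10 taken => place at 0.
535 hashes to 1; slot 1 is free => place at 1.
Table: [179, 535, _, _, _, _, 759, 300, 927, 509, 608]

509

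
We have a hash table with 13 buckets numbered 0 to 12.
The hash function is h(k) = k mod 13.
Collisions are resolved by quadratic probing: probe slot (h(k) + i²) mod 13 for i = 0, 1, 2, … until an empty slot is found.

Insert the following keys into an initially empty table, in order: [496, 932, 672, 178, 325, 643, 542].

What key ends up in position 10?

672

Insert 496: h=2, slot 2 empty => index 2.
Insert 932: h=9, slot 9 empty => index 9.
Insert 672: h=9, slot 9 occupied => index 10.
Insert 178: h=9, slots 9,10 occupied => index 0.
Insert 325: h=0, slot 0 occupied => index 1.
Insert 643: h=6, slot 6 empty => index 6.
Insert 542: h=9, slots 9,10,0 occupied => index 5.
Table: [178, 325, 496, -, -, 542, 643, -, -, 932, 672, -, -]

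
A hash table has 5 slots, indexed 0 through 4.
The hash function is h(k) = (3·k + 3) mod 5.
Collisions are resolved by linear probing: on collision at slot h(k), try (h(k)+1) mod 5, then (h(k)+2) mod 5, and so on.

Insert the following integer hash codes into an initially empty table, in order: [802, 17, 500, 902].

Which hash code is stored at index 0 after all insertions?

17

Insert 802: h=4, slot 4 empty → index 4.
Insert 17: h=4, slot 4 occupied → index 0.
Insert 500: h=3, slot 3 empty → index 3.
Insert 902: h=4, slots 4,0 occupied → index 1.
Table: [17, 902, _, 500, 802]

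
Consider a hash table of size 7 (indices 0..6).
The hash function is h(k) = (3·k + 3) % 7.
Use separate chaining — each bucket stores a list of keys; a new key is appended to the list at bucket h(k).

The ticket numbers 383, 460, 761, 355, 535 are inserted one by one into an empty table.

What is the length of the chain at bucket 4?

383 -> bucket 4
460 -> bucket 4 (collision)
761 -> bucket 4 (collision)
355 -> bucket 4 (collision)
535 -> bucket 5
Final buckets:
0: _
1: _
2: _
3: _
4: 383 -> 460 -> 761 -> 355
5: 535
6: _

4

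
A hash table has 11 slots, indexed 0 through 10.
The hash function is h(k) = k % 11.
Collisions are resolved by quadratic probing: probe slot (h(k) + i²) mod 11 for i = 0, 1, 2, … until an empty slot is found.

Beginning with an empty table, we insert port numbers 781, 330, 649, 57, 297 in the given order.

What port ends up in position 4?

Insert 781: h=0, slot 0 empty -> index 0.
Insert 330: h=0, slot 0 occupied -> index 1.
Insert 649: h=0, slots 0,1 occupied -> index 4.
Insert 57: h=2, slot 2 empty -> index 2.
Insert 297: h=0, slots 0,1,4 occupied -> index 9.
Table: [781, 330, 57, -, 649, -, -, -, -, 297, -]

649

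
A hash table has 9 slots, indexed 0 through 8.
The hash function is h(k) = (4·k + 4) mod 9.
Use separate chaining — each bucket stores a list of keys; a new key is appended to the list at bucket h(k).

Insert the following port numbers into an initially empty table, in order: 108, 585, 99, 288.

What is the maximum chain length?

108 -> bucket 4
585 -> bucket 4 (collision)
99 -> bucket 4 (collision)
288 -> bucket 4 (collision)
Final buckets:
0: -
1: -
2: -
3: -
4: 108 -> 585 -> 99 -> 288
5: -
6: -
7: -
8: -

4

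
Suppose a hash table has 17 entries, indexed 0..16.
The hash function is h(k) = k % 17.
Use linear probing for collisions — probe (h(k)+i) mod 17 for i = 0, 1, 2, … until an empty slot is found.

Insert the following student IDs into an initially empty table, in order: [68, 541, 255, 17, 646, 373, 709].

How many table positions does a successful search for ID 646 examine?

4

68: h=0 → slot 0
541: h=14 → slot 14
255: h=0, probe 0,1 → slot 1
17: h=0, probe 0,1,2 → slot 2
646: h=0, probe 0,1,2,3 → slot 3
373: h=16 → slot 16
709: h=12 → slot 12
Table: [68, 255, 17, 646, ∅, ∅, ∅, ∅, ∅, ∅, ∅, ∅, 709, ∅, 541, ∅, 373]
Lookup 646: h=0, probe 0,1,2,3 → found at 3.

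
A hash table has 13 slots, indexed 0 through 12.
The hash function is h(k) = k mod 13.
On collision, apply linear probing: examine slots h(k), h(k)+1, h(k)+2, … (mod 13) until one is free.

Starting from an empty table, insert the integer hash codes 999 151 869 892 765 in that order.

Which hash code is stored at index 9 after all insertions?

Insert 999: h=11, slot 11 empty → index 11.
Insert 151: h=8, slot 8 empty → index 8.
Insert 869: h=11, slot 11 occupied → index 12.
Insert 892: h=8, slot 8 occupied → index 9.
Insert 765: h=11, slots 11,12 occupied → index 0.
Table: [765, ., ., ., ., ., ., ., 151, 892, ., 999, 869]

892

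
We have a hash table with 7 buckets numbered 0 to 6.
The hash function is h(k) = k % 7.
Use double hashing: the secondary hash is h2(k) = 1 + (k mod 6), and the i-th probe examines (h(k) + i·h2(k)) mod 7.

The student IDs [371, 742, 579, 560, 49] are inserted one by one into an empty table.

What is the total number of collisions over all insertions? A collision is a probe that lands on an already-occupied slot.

5

371: h=0 -> slot 0
742: h=0, h2=5, probe 0,5 -> slot 5
579: h=5, h2=4, probe 5,2 -> slot 2
560: h=0, h2=3, probe 0,3 -> slot 3
49: h=0, h2=2, probe 0,2,4 -> slot 4
Table: [371, _, 579, 560, 49, 742, _]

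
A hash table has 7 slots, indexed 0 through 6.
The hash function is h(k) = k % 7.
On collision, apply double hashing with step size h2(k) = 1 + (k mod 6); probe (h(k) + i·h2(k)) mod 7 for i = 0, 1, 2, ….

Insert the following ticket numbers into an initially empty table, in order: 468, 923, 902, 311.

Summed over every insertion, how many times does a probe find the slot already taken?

2

Insert 468: h=6, slot 6 empty -> index 6.
Insert 923: h=6, h2=6, slot 6 occupied -> index 5.
Insert 902: h=6, h2=3, slot 6 occupied -> index 2.
Insert 311: h=3, slot 3 empty -> index 3.
Table: [., ., 902, 311, ., 923, 468]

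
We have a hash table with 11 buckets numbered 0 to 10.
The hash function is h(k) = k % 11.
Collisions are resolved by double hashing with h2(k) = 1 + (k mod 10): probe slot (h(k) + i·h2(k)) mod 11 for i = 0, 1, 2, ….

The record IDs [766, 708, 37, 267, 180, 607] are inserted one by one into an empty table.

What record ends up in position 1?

Insert 766: h=7, slot 7 empty → index 7.
Insert 708: h=4, slot 4 empty → index 4.
Insert 37: h=4, h2=8, slot 4 occupied → index 1.
Insert 267: h=3, slot 3 empty → index 3.
Insert 180: h=4, h2=1, slot 4 occupied → index 5.
Insert 607: h=2, slot 2 empty → index 2.
Table: [—, 37, 607, 267, 708, 180, —, 766, —, —, —]

37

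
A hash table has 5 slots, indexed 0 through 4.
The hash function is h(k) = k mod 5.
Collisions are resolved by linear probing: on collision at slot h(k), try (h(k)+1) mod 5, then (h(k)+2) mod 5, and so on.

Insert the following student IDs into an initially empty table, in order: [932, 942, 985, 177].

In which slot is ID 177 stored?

4

932 hashes to 2; slot 2 is free → place at 2.
942 hashes to 2; 2 taken → place at 3.
985 hashes to 0; slot 0 is free → place at 0.
177 hashes to 2; 2,3 taken → place at 4.
Table: [985, —, 932, 942, 177]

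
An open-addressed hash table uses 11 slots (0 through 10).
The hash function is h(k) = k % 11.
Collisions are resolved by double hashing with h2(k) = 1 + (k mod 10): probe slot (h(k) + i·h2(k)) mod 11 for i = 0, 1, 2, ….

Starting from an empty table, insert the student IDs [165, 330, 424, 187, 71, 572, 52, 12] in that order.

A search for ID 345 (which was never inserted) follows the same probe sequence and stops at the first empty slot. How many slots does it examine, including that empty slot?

2

165: h=0 => slot 0
330: h=0, h2=1, probe 0,1 => slot 1
424: h=6 => slot 6
187: h=0, h2=8, probe 0,8 => slot 8
71: h=5 => slot 5
572: h=0, h2=3, probe 0,3 => slot 3
52: h=8, h2=3, probe 8,0,3,6,9 => slot 9
12: h=1, h2=3, probe 1,4 => slot 4
Table: [165, 330, ∅, 572, 12, 71, 424, ∅, 187, 52, ∅]
Lookup 345: h=4, h2=6, probe 4,10 → slot 10 empty, not found.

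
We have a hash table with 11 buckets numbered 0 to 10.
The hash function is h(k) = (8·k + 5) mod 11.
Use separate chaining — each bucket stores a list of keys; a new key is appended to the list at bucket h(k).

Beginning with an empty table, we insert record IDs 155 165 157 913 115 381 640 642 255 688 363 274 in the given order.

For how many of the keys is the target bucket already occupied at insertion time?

3

155 → bucket 2
165 → bucket 5
157 → bucket 7
913 → bucket 5 (collision)
115 → bucket 1
381 → bucket 6
640 → bucket 10
642 → bucket 4
255 → bucket 10 (collision)
688 → bucket 9
363 → bucket 5 (collision)
274 → bucket 8
Final buckets:
0: —
1: 115
2: 155
3: —
4: 642
5: 165 -> 913 -> 363
6: 381
7: 157
8: 274
9: 688
10: 640 -> 255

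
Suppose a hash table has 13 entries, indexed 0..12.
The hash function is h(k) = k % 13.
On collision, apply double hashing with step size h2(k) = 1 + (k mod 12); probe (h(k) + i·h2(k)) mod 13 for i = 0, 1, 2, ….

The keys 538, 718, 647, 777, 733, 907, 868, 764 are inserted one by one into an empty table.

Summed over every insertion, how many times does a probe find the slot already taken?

538: h=5 -> slot 5
718: h=3 -> slot 3
647: h=10 -> slot 10
777: h=10, h2=10, probe 10,7 -> slot 7
733: h=5, h2=2, probe 5,7,9 -> slot 9
907: h=10, h2=8, probe 10,5,0 -> slot 0
868: h=10, h2=5, probe 10,2 -> slot 2
764: h=10, h2=9, probe 10,6 -> slot 6
Table: [907, —, 868, 718, —, 538, 764, 777, —, 733, 647, —, —]

7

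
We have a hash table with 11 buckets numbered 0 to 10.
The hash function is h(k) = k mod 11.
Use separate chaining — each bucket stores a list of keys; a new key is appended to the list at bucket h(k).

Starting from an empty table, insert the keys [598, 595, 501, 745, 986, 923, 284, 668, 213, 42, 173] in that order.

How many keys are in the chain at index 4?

598 → bucket 4
595 → bucket 1
501 → bucket 6
745 → bucket 8
986 → bucket 7
923 → bucket 10
284 → bucket 9
668 → bucket 8 (collision)
213 → bucket 4 (collision)
42 → bucket 9 (collision)
173 → bucket 8 (collision)
Final buckets:
0: —
1: 595
2: —
3: —
4: 598 -> 213
5: —
6: 501
7: 986
8: 745 -> 668 -> 173
9: 284 -> 42
10: 923

2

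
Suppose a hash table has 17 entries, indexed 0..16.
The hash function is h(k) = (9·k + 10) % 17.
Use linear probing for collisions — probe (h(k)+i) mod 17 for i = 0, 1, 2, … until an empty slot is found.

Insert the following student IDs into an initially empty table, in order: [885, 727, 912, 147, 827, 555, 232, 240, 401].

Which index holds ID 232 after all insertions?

885: h=2 => slot 2
727: h=8 => slot 8
912: h=7 => slot 7
147: h=7, probe 7,8,9 => slot 9
827: h=7, probe 7,8,9,10 => slot 10
555: h=7, probe 7,8,9,10,11 => slot 11
232: h=7, probe 7,8,9,10,11,12 => slot 12
240: h=11, probe 11,12,13 => slot 13
401: h=15 => slot 15
Table: [_, _, 885, _, _, _, _, 912, 727, 147, 827, 555, 232, 240, _, 401, _]

12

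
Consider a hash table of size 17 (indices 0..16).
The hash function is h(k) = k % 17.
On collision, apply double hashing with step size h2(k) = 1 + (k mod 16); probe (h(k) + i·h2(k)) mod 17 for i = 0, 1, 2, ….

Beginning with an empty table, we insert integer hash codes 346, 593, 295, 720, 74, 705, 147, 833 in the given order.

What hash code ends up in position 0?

74

346: h=6 → slot 6
593: h=15 → slot 15
295: h=6, h2=8, probe 6,14 → slot 14
720: h=6, h2=1, probe 6,7 → slot 7
74: h=6, h2=11, probe 6,0 → slot 0
705: h=8 → slot 8
147: h=11 → slot 11
833: h=0, h2=2, probe 0,2 → slot 2
Table: [74, ∅, 833, ∅, ∅, ∅, 346, 720, 705, ∅, ∅, 147, ∅, ∅, 295, 593, ∅]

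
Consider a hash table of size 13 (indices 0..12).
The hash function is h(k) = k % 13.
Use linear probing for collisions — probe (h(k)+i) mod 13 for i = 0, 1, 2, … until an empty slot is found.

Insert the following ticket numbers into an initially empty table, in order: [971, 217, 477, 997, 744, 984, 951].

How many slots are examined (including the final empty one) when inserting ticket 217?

2

971 hashes to 9; slot 9 is free => place at 9.
217 hashes to 9; 9 taken => place at 10.
477 hashes to 9; 9,10 taken => place at 11.
997 hashes to 9; 9,10,11 taken => place at 12.
744 hashes to 3; slot 3 is free => place at 3.
984 hashes to 9; 9,10,11,12 taken => place at 0.
951 hashes to 2; slot 2 is free => place at 2.
Table: [984, -, 951, 744, -, -, -, -, -, 971, 217, 477, 997]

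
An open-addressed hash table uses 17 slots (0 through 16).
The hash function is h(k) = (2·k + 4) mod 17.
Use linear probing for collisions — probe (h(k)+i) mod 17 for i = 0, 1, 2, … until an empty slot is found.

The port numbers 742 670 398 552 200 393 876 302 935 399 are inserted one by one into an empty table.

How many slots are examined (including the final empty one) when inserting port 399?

4

742: h=9 -> slot 9
670: h=1 -> slot 1
398: h=1, probe 1,2 -> slot 2
552: h=3 -> slot 3
200: h=13 -> slot 13
393: h=8 -> slot 8
876: h=5 -> slot 5
302: h=13, probe 13,14 -> slot 14
935: h=4 -> slot 4
399: h=3, probe 3,4,5,6 -> slot 6
Table: [∅, 670, 398, 552, 935, 876, 399, ∅, 393, 742, ∅, ∅, ∅, 200, 302, ∅, ∅]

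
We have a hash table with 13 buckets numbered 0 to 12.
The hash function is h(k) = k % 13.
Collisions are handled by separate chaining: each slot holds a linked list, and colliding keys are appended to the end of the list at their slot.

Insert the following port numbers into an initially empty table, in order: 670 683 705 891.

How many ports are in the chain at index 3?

670 → bucket 7
683 → bucket 7 (collision)
705 → bucket 3
891 → bucket 7 (collision)
Final buckets:
0: ∅
1: ∅
2: ∅
3: 705
4: ∅
5: ∅
6: ∅
7: 670 -> 683 -> 891
8: ∅
9: ∅
10: ∅
11: ∅
12: ∅

1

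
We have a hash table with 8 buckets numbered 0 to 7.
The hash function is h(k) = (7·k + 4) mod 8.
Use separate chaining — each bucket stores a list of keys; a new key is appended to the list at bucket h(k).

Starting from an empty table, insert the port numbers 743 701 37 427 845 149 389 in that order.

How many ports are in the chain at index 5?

1

Insert 743: h=5, bucket 5 empty → new chain.
Insert 701: h=7, bucket 7 empty → new chain.
Insert 37: h=7, bucket 7 nonempty → append to chain.
Insert 427: h=1, bucket 1 empty → new chain.
Insert 845: h=7, bucket 7 nonempty → append to chain.
Insert 149: h=7, bucket 7 nonempty → append to chain.
Insert 389: h=7, bucket 7 nonempty → append to chain.
Final buckets:
0: -
1: 427
2: -
3: -
4: -
5: 743
6: -
7: 701 -> 37 -> 845 -> 149 -> 389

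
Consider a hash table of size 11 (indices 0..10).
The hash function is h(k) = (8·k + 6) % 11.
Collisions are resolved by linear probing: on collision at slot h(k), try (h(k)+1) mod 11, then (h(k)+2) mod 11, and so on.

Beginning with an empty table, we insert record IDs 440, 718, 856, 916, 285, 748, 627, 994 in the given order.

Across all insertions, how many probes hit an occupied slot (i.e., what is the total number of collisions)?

8

440 hashes to 6; slot 6 is free => place at 6.
718 hashes to 8; slot 8 is free => place at 8.
856 hashes to 1; slot 1 is free => place at 1.
916 hashes to 8; 8 taken => place at 9.
285 hashes to 9; 9 taken => place at 10.
748 hashes to 6; 6 taken => place at 7.
627 hashes to 6; 6,7,8,9,10 taken => place at 0.
994 hashes to 5; slot 5 is free => place at 5.
Table: [627, 856, ., ., ., 994, 440, 748, 718, 916, 285]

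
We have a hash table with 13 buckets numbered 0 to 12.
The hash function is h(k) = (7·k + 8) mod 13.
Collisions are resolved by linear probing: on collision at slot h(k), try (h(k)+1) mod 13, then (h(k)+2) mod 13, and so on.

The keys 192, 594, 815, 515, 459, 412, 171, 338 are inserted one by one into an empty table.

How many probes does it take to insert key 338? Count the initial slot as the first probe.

4

192: h=0 -> slot 0
594: h=6 -> slot 6
815: h=6, probe 6,7 -> slot 7
515: h=12 -> slot 12
459: h=10 -> slot 10
412: h=6, probe 6,7,8 -> slot 8
171: h=9 -> slot 9
338: h=8, probe 8,9,10,11 -> slot 11
Table: [192, ., ., ., ., ., 594, 815, 412, 171, 459, 338, 515]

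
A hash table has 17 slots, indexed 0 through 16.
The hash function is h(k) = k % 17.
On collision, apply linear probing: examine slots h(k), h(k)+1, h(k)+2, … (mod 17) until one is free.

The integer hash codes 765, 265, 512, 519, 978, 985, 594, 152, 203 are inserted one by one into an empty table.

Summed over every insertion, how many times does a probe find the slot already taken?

13

765: h=0 => slot 0
265: h=10 => slot 10
512: h=2 => slot 2
519: h=9 => slot 9
978: h=9, probe 9,10,11 => slot 11
985: h=16 => slot 16
594: h=16, probe 16,0,1 => slot 1
152: h=16, probe 16,0,1,2,3 => slot 3
203: h=16, probe 16,0,1,2,3,4 => slot 4
Table: [765, 594, 512, 152, 203, —, —, —, —, 519, 265, 978, —, —, —, —, 985]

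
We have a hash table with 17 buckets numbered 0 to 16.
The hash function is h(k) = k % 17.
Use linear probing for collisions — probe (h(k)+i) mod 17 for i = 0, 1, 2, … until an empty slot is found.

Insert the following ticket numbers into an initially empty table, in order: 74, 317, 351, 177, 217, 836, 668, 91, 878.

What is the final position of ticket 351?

12

Insert 74: h=6, slot 6 empty → index 6.
Insert 317: h=11, slot 11 empty → index 11.
Insert 351: h=11, slot 11 occupied → index 12.
Insert 177: h=7, slot 7 empty → index 7.
Insert 217: h=13, slot 13 empty → index 13.
Insert 836: h=3, slot 3 empty → index 3.
Insert 668: h=5, slot 5 empty → index 5.
Insert 91: h=6, slots 6,7 occupied → index 8.
Insert 878: h=11, slots 11,12,13 occupied → index 14.
Table: [—, —, —, 836, —, 668, 74, 177, 91, —, —, 317, 351, 217, 878, —, —]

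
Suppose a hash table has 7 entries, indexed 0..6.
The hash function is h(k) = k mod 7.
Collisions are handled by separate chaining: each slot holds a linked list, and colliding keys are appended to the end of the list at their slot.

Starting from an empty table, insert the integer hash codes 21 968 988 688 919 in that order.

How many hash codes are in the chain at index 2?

3

21 → bucket 0
968 → bucket 2
988 → bucket 1
688 → bucket 2 (collision)
919 → bucket 2 (collision)
Final buckets:
0: 21
1: 988
2: 968 -> 688 -> 919
3: ∅
4: ∅
5: ∅
6: ∅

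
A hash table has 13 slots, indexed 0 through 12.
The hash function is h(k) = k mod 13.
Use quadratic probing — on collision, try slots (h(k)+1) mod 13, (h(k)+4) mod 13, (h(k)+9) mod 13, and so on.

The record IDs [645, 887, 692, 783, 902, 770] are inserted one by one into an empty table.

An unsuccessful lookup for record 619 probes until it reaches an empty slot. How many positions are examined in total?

2

Insert 645: h=8, slot 8 empty => index 8.
Insert 887: h=3, slot 3 empty => index 3.
Insert 692: h=3, slot 3 occupied => index 4.
Insert 783: h=3, slots 3,4 occupied => index 7.
Insert 902: h=5, slot 5 empty => index 5.
Insert 770: h=3, slots 3,4,7 occupied => index 12.
Table: [∅, ∅, ∅, 887, 692, 902, ∅, 783, 645, ∅, ∅, ∅, 770]
Lookup 619: h=8, probe 8,9 → slot 9 empty, not found.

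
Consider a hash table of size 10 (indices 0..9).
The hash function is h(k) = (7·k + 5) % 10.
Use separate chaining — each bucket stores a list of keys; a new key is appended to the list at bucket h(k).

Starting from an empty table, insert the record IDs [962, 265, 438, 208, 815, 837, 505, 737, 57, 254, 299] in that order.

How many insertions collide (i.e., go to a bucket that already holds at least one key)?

962 -> bucket 9
265 -> bucket 0
438 -> bucket 1
208 -> bucket 1 (collision)
815 -> bucket 0 (collision)
837 -> bucket 4
505 -> bucket 0 (collision)
737 -> bucket 4 (collision)
57 -> bucket 4 (collision)
254 -> bucket 3
299 -> bucket 8
Final buckets:
0: 265 -> 815 -> 505
1: 438 -> 208
2: -
3: 254
4: 837 -> 737 -> 57
5: -
6: -
7: -
8: 299
9: 962

5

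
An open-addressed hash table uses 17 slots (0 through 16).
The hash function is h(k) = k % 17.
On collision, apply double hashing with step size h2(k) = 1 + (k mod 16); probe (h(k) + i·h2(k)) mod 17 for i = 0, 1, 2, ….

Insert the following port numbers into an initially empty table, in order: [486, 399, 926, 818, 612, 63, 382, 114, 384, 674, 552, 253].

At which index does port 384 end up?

11

486 hashes to 10; slot 10 is free => place at 10.
399 hashes to 8; slot 8 is free => place at 8.
926 hashes to 8, h2=15; 8 taken => place at 6.
818 hashes to 2; slot 2 is free => place at 2.
612 hashes to 0; slot 0 is free => place at 0.
63 hashes to 12; slot 12 is free => place at 12.
382 hashes to 8, h2=15; 8,6 taken => place at 4.
114 hashes to 12, h2=3; 12 taken => place at 15.
384 hashes to 10, h2=1; 10 taken => place at 11.
674 hashes to 11, h2=3; 11 taken => place at 14.
552 hashes to 8, h2=9; 8,0 taken => place at 9.
253 hashes to 15, h2=14; 15,12,9,6 taken => place at 3.
Table: [612, -, 818, 253, 382, -, 926, -, 399, 552, 486, 384, 63, -, 674, 114, -]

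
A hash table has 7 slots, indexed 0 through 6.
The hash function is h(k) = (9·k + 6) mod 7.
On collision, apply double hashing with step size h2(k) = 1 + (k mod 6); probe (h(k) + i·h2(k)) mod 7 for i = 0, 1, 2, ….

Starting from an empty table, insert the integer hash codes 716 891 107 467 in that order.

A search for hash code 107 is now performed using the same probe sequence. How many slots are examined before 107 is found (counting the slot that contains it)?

716 hashes to 3; slot 3 is free => place at 3.
891 hashes to 3, h2=4; 3 taken => place at 0.
107 hashes to 3, h2=6; 3 taken => place at 2.
467 hashes to 2, h2=6; 2 taken => place at 1.
Table: [891, 467, 107, 716, _, _, _]
Lookup 107: h=3, h2=6, probe 3,2 → found at 2.

2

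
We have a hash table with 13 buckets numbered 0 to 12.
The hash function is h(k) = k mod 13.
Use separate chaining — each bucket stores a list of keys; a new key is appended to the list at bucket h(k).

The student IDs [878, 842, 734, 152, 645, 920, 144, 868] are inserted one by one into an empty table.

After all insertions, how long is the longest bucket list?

Insert 878: h=7, bucket 7 empty -> new chain.
Insert 842: h=10, bucket 10 empty -> new chain.
Insert 734: h=6, bucket 6 empty -> new chain.
Insert 152: h=9, bucket 9 empty -> new chain.
Insert 645: h=8, bucket 8 empty -> new chain.
Insert 920: h=10, bucket 10 nonempty -> append to chain.
Insert 144: h=1, bucket 1 empty -> new chain.
Insert 868: h=10, bucket 10 nonempty -> append to chain.
Final buckets:
0: -
1: 144
2: -
3: -
4: -
5: -
6: 734
7: 878
8: 645
9: 152
10: 842 -> 920 -> 868
11: -
12: -

3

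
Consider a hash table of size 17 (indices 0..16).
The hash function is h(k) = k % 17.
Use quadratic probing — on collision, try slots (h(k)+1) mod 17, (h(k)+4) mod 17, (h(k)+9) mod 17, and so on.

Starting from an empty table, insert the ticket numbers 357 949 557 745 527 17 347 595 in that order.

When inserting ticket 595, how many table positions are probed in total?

4

Insert 357: h=0, slot 0 empty => index 0.
Insert 949: h=14, slot 14 empty => index 14.
Insert 557: h=13, slot 13 empty => index 13.
Insert 745: h=14, slot 14 occupied => index 15.
Insert 527: h=0, slot 0 occupied => index 1.
Insert 17: h=0, slots 0,1 occupied => index 4.
Insert 347: h=7, slot 7 empty => index 7.
Insert 595: h=0, slots 0,1,4 occupied => index 9.
Table: [357, 527, ., ., 17, ., ., 347, ., 595, ., ., ., 557, 949, 745, .]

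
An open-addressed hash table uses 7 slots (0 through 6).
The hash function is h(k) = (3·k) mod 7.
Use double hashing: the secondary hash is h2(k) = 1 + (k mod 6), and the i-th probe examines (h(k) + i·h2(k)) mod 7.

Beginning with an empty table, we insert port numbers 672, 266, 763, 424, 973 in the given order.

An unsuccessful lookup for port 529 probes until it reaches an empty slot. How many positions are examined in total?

672 hashes to 0; slot 0 is free => place at 0.
266 hashes to 0, h2=3; 0 taken => place at 3.
763 hashes to 0, h2=2; 0 taken => place at 2.
424 hashes to 5; slot 5 is free => place at 5.
973 hashes to 0, h2=2; 0,2 taken => place at 4.
Table: [672, ., 763, 266, 973, 424, .]
Lookup 529: h=5, h2=2, probe 5,0,2,4,6 → slot 6 empty, not found.

5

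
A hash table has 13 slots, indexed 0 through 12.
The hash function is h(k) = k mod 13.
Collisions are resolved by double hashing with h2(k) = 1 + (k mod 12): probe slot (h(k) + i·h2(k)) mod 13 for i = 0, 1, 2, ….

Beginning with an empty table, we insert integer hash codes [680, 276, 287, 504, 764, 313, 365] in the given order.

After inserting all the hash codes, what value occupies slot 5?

680 hashes to 4; slot 4 is free -> place at 4.
276 hashes to 3; slot 3 is free -> place at 3.
287 hashes to 1; slot 1 is free -> place at 1.
504 hashes to 10; slot 10 is free -> place at 10.
764 hashes to 10, h2=9; 10 taken -> place at 6.
313 hashes to 1, h2=2; 1,3 taken -> place at 5.
365 hashes to 1, h2=6; 1 taken -> place at 7.
Table: [—, 287, —, 276, 680, 313, 764, 365, —, —, 504, —, —]

313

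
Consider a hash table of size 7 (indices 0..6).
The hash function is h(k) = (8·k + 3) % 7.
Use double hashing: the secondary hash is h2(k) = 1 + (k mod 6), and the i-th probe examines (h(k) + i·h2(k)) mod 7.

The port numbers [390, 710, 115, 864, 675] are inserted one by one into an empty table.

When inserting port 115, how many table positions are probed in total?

Insert 390: h=1, slot 1 empty -> index 1.
Insert 710: h=6, slot 6 empty -> index 6.
Insert 115: h=6, h2=2, slots 6,1 occupied -> index 3.
Insert 864: h=6, h2=1, slot 6 occupied -> index 0.
Insert 675: h=6, h2=4, slots 6,3,0 occupied -> index 4.
Table: [864, 390, ∅, 115, 675, ∅, 710]

3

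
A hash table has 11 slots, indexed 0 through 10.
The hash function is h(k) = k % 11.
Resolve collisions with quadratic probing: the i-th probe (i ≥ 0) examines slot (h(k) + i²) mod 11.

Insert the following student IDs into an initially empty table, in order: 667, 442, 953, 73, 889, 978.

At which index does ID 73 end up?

Insert 667: h=7, slot 7 empty -> index 7.
Insert 442: h=2, slot 2 empty -> index 2.
Insert 953: h=7, slot 7 occupied -> index 8.
Insert 73: h=7, slots 7,8 occupied -> index 0.
Insert 889: h=9, slot 9 empty -> index 9.
Insert 978: h=10, slot 10 empty -> index 10.
Table: [73, ∅, 442, ∅, ∅, ∅, ∅, 667, 953, 889, 978]

0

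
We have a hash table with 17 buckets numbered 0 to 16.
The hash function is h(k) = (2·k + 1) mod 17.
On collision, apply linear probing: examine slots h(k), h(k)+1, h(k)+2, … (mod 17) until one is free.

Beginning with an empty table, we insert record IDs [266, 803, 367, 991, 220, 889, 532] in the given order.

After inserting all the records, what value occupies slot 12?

889

266 hashes to 6; slot 6 is free → place at 6.
803 hashes to 9; slot 9 is free → place at 9.
367 hashes to 4; slot 4 is free → place at 4.
991 hashes to 11; slot 11 is free → place at 11.
220 hashes to 16; slot 16 is free → place at 16.
889 hashes to 11; 11 taken → place at 12.
532 hashes to 11; 11,12 taken → place at 13.
Table: [-, -, -, -, 367, -, 266, -, -, 803, -, 991, 889, 532, -, -, 220]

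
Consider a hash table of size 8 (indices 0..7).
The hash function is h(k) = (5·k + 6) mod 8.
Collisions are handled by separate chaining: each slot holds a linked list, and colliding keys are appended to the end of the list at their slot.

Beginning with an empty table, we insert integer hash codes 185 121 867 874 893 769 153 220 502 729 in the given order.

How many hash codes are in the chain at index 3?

185 → bucket 3
121 → bucket 3 (collision)
867 → bucket 5
874 → bucket 0
893 → bucket 7
769 → bucket 3 (collision)
153 → bucket 3 (collision)
220 → bucket 2
502 → bucket 4
729 → bucket 3 (collision)
Final buckets:
0: 874
1: .
2: 220
3: 185 -> 121 -> 769 -> 153 -> 729
4: 502
5: 867
6: .
7: 893

5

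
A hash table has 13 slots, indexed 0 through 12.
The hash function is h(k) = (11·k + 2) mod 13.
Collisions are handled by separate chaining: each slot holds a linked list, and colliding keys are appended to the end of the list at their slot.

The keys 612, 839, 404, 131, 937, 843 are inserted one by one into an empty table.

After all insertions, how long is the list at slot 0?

612 → bucket 0
839 → bucket 1
404 → bucket 0 (collision)
131 → bucket 0 (collision)
937 → bucket 0 (collision)
843 → bucket 6
Final buckets:
0: 612 -> 404 -> 131 -> 937
1: 839
2: ∅
3: ∅
4: ∅
5: ∅
6: 843
7: ∅
8: ∅
9: ∅
10: ∅
11: ∅
12: ∅

4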